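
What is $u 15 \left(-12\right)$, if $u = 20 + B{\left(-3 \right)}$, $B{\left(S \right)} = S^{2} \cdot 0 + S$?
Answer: $-3060$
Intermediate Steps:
$B{\left(S \right)} = S$ ($B{\left(S \right)} = 0 + S = S$)
$u = 17$ ($u = 20 - 3 = 17$)
$u 15 \left(-12\right) = 17 \cdot 15 \left(-12\right) = 255 \left(-12\right) = -3060$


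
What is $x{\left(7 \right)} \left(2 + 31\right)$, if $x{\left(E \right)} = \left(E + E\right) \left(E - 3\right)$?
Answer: $1848$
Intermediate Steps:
$x{\left(E \right)} = 2 E \left(-3 + E\right)$
$x{\left(7 \right)} \left(2 + 31\right) = 2 \cdot 7 \left(-3 + 7\right) \left(2 + 31\right) = 2 \cdot 7 \cdot 4 \cdot 33 = 56 \cdot 33 = 1848$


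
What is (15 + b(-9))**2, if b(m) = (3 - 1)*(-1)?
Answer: 169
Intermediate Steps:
b(m) = -2 (b(m) = 2*(-1) = -2)
(15 + b(-9))**2 = (15 - 2)**2 = 13**2 = 169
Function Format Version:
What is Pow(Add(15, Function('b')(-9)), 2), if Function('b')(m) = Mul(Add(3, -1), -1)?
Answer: 169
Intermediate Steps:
Function('b')(m) = -2 (Function('b')(m) = Mul(2, -1) = -2)
Pow(Add(15, Function('b')(-9)), 2) = Pow(Add(15, -2), 2) = Pow(13, 2) = 169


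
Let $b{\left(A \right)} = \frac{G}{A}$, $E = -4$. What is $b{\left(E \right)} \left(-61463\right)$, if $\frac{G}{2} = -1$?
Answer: $- \frac{61463}{2} \approx -30732.0$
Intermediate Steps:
$G = -2$ ($G = 2 \left(-1\right) = -2$)
$b{\left(A \right)} = - \frac{2}{A}$
$b{\left(E \right)} \left(-61463\right) = - \frac{2}{-4} \left(-61463\right) = \left(-2\right) \left(- \frac{1}{4}\right) \left(-61463\right) = \frac{1}{2} \left(-61463\right) = - \frac{61463}{2}$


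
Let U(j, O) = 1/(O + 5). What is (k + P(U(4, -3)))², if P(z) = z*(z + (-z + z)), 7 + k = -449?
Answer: 3323329/16 ≈ 2.0771e+5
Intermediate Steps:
U(j, O) = 1/(5 + O)
k = -456 (k = -7 - 449 = -456)
P(z) = z² (P(z) = z*(z + 0) = z*z = z²)
(k + P(U(4, -3)))² = (-456 + (1/(5 - 3))²)² = (-456 + (1/2)²)² = (-456 + (½)²)² = (-456 + ¼)² = (-1823/4)² = 3323329/16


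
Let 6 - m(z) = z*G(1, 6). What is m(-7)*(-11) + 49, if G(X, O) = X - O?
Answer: 368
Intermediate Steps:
m(z) = 6 + 5*z (m(z) = 6 - z*(1 - 1*6) = 6 - z*(1 - 6) = 6 - z*(-5) = 6 - (-5)*z = 6 + 5*z)
m(-7)*(-11) + 49 = (6 + 5*(-7))*(-11) + 49 = (6 - 35)*(-11) + 49 = -29*(-11) + 49 = 319 + 49 = 368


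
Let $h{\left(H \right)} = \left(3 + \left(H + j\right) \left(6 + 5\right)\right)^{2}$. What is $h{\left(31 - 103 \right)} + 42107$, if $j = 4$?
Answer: $597132$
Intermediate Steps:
$h{\left(H \right)} = \left(47 + 11 H\right)^{2}$ ($h{\left(H \right)} = \left(3 + \left(H + 4\right) \left(6 + 5\right)\right)^{2} = \left(3 + \left(4 + H\right) 11\right)^{2} = \left(3 + \left(44 + 11 H\right)\right)^{2} = \left(47 + 11 H\right)^{2}$)
$h{\left(31 - 103 \right)} + 42107 = \left(47 + 11 \left(31 - 103\right)\right)^{2} + 42107 = \left(47 + 11 \left(-72\right)\right)^{2} + 42107 = \left(47 - 792\right)^{2} + 42107 = \left(-745\right)^{2} + 42107 = 555025 + 42107 = 597132$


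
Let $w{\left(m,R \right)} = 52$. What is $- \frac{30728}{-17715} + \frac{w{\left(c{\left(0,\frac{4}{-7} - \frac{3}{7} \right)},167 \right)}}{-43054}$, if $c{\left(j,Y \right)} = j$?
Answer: $\frac{661021066}{381350805} \approx 1.7334$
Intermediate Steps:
$- \frac{30728}{-17715} + \frac{w{\left(c{\left(0,\frac{4}{-7} - \frac{3}{7} \right)},167 \right)}}{-43054} = - \frac{30728}{-17715} + \frac{52}{-43054} = \left(-30728\right) \left(- \frac{1}{17715}\right) + 52 \left(- \frac{1}{43054}\right) = \frac{30728}{17715} - \frac{26}{21527} = \frac{661021066}{381350805}$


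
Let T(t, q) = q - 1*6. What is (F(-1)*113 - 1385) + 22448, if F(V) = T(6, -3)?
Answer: 20046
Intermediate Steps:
T(t, q) = -6 + q (T(t, q) = q - 6 = -6 + q)
F(V) = -9 (F(V) = -6 - 3 = -9)
(F(-1)*113 - 1385) + 22448 = (-9*113 - 1385) + 22448 = (-1017 - 1385) + 22448 = -2402 + 22448 = 20046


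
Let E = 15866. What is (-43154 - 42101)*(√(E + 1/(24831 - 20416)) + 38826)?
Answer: -3310110630 - 119357*√6311502985/883 ≈ -3.3208e+9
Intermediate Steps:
(-43154 - 42101)*(√(E + 1/(24831 - 20416)) + 38826) = (-43154 - 42101)*(√(15866 + 1/(24831 - 20416)) + 38826) = -85255*(√(15866 + 1/4415) + 38826) = -85255*(√(70048391/4415) + 38826) = -85255*(7*√6311502985/4415 + 38826) = -85255*(38826 + 7*√6311502985/4415) = -3310110630 - 119357*√6311502985/883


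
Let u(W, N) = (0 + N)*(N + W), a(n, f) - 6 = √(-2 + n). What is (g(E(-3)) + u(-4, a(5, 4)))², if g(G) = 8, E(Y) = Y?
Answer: 721 + 368*√3 ≈ 1358.4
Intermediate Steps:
a(n, f) = 6 + √(-2 + n)
u(W, N) = N*(N + W)
(g(E(-3)) + u(-4, a(5, 4)))² = (8 + (6 + √(-2 + 5))*((6 + √(-2 + 5)) - 4))² = (8 + (6 + √3)*((6 + √3) - 4))² = (8 + (6 + √3)*(2 + √3))² = (8 + (2 + √3)*(6 + √3))²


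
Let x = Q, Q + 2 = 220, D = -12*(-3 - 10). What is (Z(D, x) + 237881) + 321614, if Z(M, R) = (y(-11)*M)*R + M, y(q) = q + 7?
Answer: 423619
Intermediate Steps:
y(q) = 7 + q
D = 156 (D = -12*(-13) = 156)
Q = 218 (Q = -2 + 220 = 218)
x = 218
Z(M, R) = M - 4*M*R (Z(M, R) = ((7 - 11)*M)*R + M = (-4*M)*R + M = -4*M*R + M = M - 4*M*R)
(Z(D, x) + 237881) + 321614 = (156*(1 - 4*218) + 237881) + 321614 = (156*(1 - 872) + 237881) + 321614 = (156*(-871) + 237881) + 321614 = (-135876 + 237881) + 321614 = 102005 + 321614 = 423619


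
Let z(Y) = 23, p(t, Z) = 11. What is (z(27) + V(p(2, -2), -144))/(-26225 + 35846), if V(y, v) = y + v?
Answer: -110/9621 ≈ -0.011433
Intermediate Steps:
V(y, v) = v + y
(z(27) + V(p(2, -2), -144))/(-26225 + 35846) = (23 + (-144 + 11))/(-26225 + 35846) = (23 - 133)/9621 = -110*1/9621 = -110/9621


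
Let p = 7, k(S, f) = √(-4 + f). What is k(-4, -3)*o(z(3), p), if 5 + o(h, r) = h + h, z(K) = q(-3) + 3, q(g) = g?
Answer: -5*I*√7 ≈ -13.229*I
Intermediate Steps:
z(K) = 0 (z(K) = -3 + 3 = 0)
o(h, r) = -5 + 2*h (o(h, r) = -5 + (h + h) = -5 + 2*h)
k(-4, -3)*o(z(3), p) = √(-4 - 3)*(-5 + 2*0) = √(-7)*(-5 + 0) = (I*√7)*(-5) = -5*I*√7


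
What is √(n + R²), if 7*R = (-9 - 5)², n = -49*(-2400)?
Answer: 28*√151 ≈ 344.07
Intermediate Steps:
n = 117600
R = 28 (R = (-9 - 5)²/7 = (⅐)*(-14)² = (⅐)*196 = 28)
√(n + R²) = √(117600 + 28²) = √(117600 + 784) = √118384 = 28*√151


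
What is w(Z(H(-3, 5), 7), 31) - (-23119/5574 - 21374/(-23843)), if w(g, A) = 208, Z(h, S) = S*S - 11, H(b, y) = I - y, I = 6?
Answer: 28075471097/132900882 ≈ 211.25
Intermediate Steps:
H(b, y) = 6 - y
Z(h, S) = -11 + S² (Z(h, S) = S² - 11 = -11 + S²)
w(Z(H(-3, 5), 7), 31) - (-23119/5574 - 21374/(-23843)) = 208 - (-23119/5574 - 21374/(-23843)) = 208 - (-23119*1/5574 - 21374*(-1/23843)) = 208 - (-23119/5574 + 21374/23843) = 208 - 1*(-432087641/132900882) = 208 + 432087641/132900882 = 28075471097/132900882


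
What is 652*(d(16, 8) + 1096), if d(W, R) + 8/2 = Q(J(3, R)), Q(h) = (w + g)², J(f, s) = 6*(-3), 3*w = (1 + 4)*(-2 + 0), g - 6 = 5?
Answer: 6752764/9 ≈ 7.5031e+5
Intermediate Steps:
g = 11 (g = 6 + 5 = 11)
w = -10/3 (w = ((1 + 4)*(-2 + 0))/3 = (5*(-2))/3 = (⅓)*(-10) = -10/3 ≈ -3.3333)
J(f, s) = -18
Q(h) = 529/9 (Q(h) = (-10/3 + 11)² = (23/3)² = 529/9)
d(W, R) = 493/9 (d(W, R) = -4 + 529/9 = 493/9)
652*(d(16, 8) + 1096) = 652*(493/9 + 1096) = 652*(10357/9) = 6752764/9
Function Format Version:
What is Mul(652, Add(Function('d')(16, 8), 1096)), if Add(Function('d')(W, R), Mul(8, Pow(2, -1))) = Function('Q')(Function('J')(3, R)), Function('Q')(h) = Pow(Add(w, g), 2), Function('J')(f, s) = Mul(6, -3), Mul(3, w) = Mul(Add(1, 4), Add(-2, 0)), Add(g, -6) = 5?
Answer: Rational(6752764, 9) ≈ 7.5031e+5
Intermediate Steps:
g = 11 (g = Add(6, 5) = 11)
w = Rational(-10, 3) (w = Mul(Rational(1, 3), Mul(Add(1, 4), Add(-2, 0))) = Mul(Rational(1, 3), Mul(5, -2)) = Mul(Rational(1, 3), -10) = Rational(-10, 3) ≈ -3.3333)
Function('J')(f, s) = -18
Function('Q')(h) = Rational(529, 9) (Function('Q')(h) = Pow(Add(Rational(-10, 3), 11), 2) = Pow(Rational(23, 3), 2) = Rational(529, 9))
Function('d')(W, R) = Rational(493, 9) (Function('d')(W, R) = Add(-4, Rational(529, 9)) = Rational(493, 9))
Mul(652, Add(Function('d')(16, 8), 1096)) = Mul(652, Add(Rational(493, 9), 1096)) = Mul(652, Rational(10357, 9)) = Rational(6752764, 9)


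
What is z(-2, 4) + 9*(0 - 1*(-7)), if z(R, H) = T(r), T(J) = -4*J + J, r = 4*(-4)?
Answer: 111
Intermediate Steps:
r = -16
T(J) = -3*J
z(R, H) = 48 (z(R, H) = -3*(-16) = 48)
z(-2, 4) + 9*(0 - 1*(-7)) = 48 + 9*(0 - 1*(-7)) = 48 + 9*(0 + 7) = 48 + 9*7 = 48 + 63 = 111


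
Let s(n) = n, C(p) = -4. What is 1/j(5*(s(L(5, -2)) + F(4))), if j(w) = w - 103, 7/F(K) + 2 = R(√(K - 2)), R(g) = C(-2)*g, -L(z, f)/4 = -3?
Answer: -162/6361 + 20*√2/6361 ≈ -0.021021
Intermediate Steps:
L(z, f) = 12 (L(z, f) = -4*(-3) = 12)
R(g) = -4*g
F(K) = 7/(-2 - 4*√(-2 + K)) (F(K) = 7/(-2 - 4*√(K - 2)) = 7/(-2 - 4*√(-2 + K)))
j(w) = -103 + w
1/j(5*(s(L(5, -2)) + F(4))) = 1/(-103 + 5*(12 + 7/(2*(-1 - 2*√(-2 + 4))))) = 1/(-103 + 5*(12 + 7/(2*(-1 - 2*√2)))) = 1/(-103 + (60 + 35/(2*(-1 - 2*√2)))) = 1/(-43 + 35/(2*(-1 - 2*√2)))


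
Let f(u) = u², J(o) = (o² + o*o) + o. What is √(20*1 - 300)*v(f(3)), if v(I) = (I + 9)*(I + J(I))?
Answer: 6480*I*√70 ≈ 54216.0*I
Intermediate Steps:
J(o) = o + 2*o² (J(o) = (o² + o²) + o = 2*o² + o = o + 2*o²)
v(I) = (9 + I)*(I + I*(1 + 2*I)) (v(I) = (I + 9)*(I + I*(1 + 2*I)) = (9 + I)*(I + I*(1 + 2*I)))
√(20*1 - 300)*v(f(3)) = √(20*1 - 300)*(2*3²*(9 + (3²)² + 10*3²)) = √(20 - 300)*(2*9*(9 + 9² + 10*9)) = √(-280)*(2*9*(9 + 81 + 90)) = (2*I*√70)*(2*9*180) = (2*I*√70)*3240 = 6480*I*√70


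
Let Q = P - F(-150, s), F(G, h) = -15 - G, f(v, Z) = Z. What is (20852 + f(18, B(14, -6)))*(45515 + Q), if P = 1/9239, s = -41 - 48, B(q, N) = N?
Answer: 8740015304566/9239 ≈ 9.4599e+8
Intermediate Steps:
s = -89
P = 1/9239 ≈ 0.00010824
Q = -1247264/9239 (Q = 1/9239 - (-15 - 1*(-150)) = 1/9239 - (-15 + 150) = 1/9239 - 1*135 = 1/9239 - 135 = -1247264/9239 ≈ -135.00)
(20852 + f(18, B(14, -6)))*(45515 + Q) = (20852 - 6)*(45515 - 1247264/9239) = 20846*(419265821/9239) = 8740015304566/9239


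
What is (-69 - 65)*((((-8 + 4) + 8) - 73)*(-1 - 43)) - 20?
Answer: -406844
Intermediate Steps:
(-69 - 65)*((((-8 + 4) + 8) - 73)*(-1 - 43)) - 20 = -134*((-4 + 8) - 73)*(-44) - 20 = -134*(4 - 73)*(-44) - 20 = -(-9246)*(-44) - 20 = -134*3036 - 20 = -406824 - 20 = -406844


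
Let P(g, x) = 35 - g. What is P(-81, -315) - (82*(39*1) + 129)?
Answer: -3211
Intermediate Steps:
P(-81, -315) - (82*(39*1) + 129) = (35 - 1*(-81)) - (82*(39*1) + 129) = (35 + 81) - (82*39 + 129) = 116 - (3198 + 129) = 116 - 1*3327 = 116 - 3327 = -3211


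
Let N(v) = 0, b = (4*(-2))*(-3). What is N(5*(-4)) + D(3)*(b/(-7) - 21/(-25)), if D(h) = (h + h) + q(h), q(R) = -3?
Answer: -1359/175 ≈ -7.7657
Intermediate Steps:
b = 24 (b = -8*(-3) = 24)
D(h) = -3 + 2*h (D(h) = (h + h) - 3 = 2*h - 3 = -3 + 2*h)
N(5*(-4)) + D(3)*(b/(-7) - 21/(-25)) = 0 + (-3 + 2*3)*(24/(-7) - 21/(-25)) = 0 + (-3 + 6)*(24*(-1/7) - 21*(-1/25)) = 0 + 3*(-24/7 + 21/25) = 0 + 3*(-453/175) = 0 - 1359/175 = -1359/175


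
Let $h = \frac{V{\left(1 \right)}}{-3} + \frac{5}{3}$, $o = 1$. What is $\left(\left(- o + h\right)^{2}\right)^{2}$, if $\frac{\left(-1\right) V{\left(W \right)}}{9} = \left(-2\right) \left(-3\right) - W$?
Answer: $\frac{4879681}{81} \approx 60243.0$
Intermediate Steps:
$V{\left(W \right)} = -54 + 9 W$ ($V{\left(W \right)} = - 9 \left(\left(-2\right) \left(-3\right) - W\right) = - 9 \left(6 - W\right) = -54 + 9 W$)
$h = \frac{50}{3}$ ($h = \frac{-54 + 9 \cdot 1}{-3} + \frac{5}{3} = \left(-54 + 9\right) \left(- \frac{1}{3}\right) + 5 \cdot \frac{1}{3} = \left(-45\right) \left(- \frac{1}{3}\right) + \frac{5}{3} = 15 + \frac{5}{3} = \frac{50}{3} \approx 16.667$)
$\left(\left(- o + h\right)^{2}\right)^{2} = \left(\left(\left(-1\right) 1 + \frac{50}{3}\right)^{2}\right)^{2} = \left(\left(-1 + \frac{50}{3}\right)^{2}\right)^{2} = \left(\left(\frac{47}{3}\right)^{2}\right)^{2} = \left(\frac{2209}{9}\right)^{2} = \frac{4879681}{81}$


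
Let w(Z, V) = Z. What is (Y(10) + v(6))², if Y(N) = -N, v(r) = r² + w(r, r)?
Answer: 1024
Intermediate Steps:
v(r) = r + r² (v(r) = r² + r = r + r²)
(Y(10) + v(6))² = (-1*10 + 6*(1 + 6))² = (-10 + 6*7)² = (-10 + 42)² = 32² = 1024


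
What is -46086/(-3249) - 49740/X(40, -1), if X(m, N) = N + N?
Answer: 26949572/1083 ≈ 24884.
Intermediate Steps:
X(m, N) = 2*N
-46086/(-3249) - 49740/X(40, -1) = -46086/(-3249) - 49740/(2*(-1)) = -46086*(-1/3249) - 49740/(-2) = 15362/1083 - 49740*(-½) = 15362/1083 + 24870 = 26949572/1083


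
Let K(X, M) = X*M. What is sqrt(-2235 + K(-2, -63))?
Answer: I*sqrt(2109) ≈ 45.924*I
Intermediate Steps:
K(X, M) = M*X
sqrt(-2235 + K(-2, -63)) = sqrt(-2235 - 63*(-2)) = sqrt(-2235 + 126) = sqrt(-2109) = I*sqrt(2109)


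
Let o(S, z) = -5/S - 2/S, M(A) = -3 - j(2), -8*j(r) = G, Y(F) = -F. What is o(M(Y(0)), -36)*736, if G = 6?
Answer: 20608/9 ≈ 2289.8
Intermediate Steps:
j(r) = -¾ (j(r) = -⅛*6 = -¾)
M(A) = -9/4 (M(A) = -3 - 1*(-¾) = -3 + ¾ = -9/4)
o(S, z) = -7/S
o(M(Y(0)), -36)*736 = -7/(-9/4)*736 = -7*(-4/9)*736 = (28/9)*736 = 20608/9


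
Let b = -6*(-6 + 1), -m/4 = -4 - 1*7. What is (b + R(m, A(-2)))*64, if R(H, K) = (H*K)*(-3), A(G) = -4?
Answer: 35712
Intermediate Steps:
m = 44 (m = -4*(-4 - 1*7) = -4*(-4 - 7) = -4*(-11) = 44)
b = 30 (b = -6*(-5) = 30)
R(H, K) = -3*H*K
(b + R(m, A(-2)))*64 = (30 - 3*44*(-4))*64 = (30 + 528)*64 = 558*64 = 35712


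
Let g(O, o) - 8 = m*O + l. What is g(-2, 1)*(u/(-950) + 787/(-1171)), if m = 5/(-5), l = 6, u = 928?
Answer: -14674704/556225 ≈ -26.383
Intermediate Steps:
m = -1 (m = 5*(-1/5) = -1)
g(O, o) = 14 - O (g(O, o) = 8 + (-O + 6) = 8 + (6 - O) = 14 - O)
g(-2, 1)*(u/(-950) + 787/(-1171)) = (14 - 1*(-2))*(928/(-950) + 787/(-1171)) = (14 + 2)*(928*(-1/950) + 787*(-1/1171)) = 16*(-464/475 - 787/1171) = 16*(-917169/556225) = -14674704/556225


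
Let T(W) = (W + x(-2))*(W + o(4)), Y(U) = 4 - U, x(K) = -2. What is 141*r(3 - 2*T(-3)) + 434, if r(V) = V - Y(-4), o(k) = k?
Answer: 1139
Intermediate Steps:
T(W) = (-2 + W)*(4 + W) (T(W) = (W - 2)*(W + 4) = (-2 + W)*(4 + W))
r(V) = -8 + V (r(V) = V - (4 - 1*(-4)) = V - (4 + 4) = V - 1*8 = V - 8 = -8 + V)
141*r(3 - 2*T(-3)) + 434 = 141*(-8 + (3 - 2*(-8 + (-3)**2 + 2*(-3)))) + 434 = 141*(-8 + (3 - 2*(-8 + 9 - 6))) + 434 = 141*(-8 + (3 - 2*(-5))) + 434 = 141*(-8 + (3 + 10)) + 434 = 141*(-8 + 13) + 434 = 141*5 + 434 = 705 + 434 = 1139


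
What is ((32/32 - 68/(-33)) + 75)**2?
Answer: 6635776/1089 ≈ 6093.5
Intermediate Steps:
((32/32 - 68/(-33)) + 75)**2 = ((32*(1/32) - 68*(-1/33)) + 75)**2 = ((1 + 68/33) + 75)**2 = (101/33 + 75)**2 = (2576/33)**2 = 6635776/1089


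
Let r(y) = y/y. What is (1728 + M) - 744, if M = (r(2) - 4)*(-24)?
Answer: 1056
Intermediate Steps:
r(y) = 1
M = 72 (M = (1 - 4)*(-24) = -3*(-24) = 72)
(1728 + M) - 744 = (1728 + 72) - 744 = 1800 - 744 = 1056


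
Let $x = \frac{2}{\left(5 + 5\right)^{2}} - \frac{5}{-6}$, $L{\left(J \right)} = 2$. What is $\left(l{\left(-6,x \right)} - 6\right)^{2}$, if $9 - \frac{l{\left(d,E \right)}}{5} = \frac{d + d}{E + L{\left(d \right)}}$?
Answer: $\frac{41254929}{11449} \approx 3603.4$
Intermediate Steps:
$x = \frac{64}{75}$ ($x = \frac{2}{10^{2}} - - \frac{5}{6} = \frac{2}{100} + \frac{5}{6} = 2 \cdot \frac{1}{100} + \frac{5}{6} = \frac{1}{50} + \frac{5}{6} = \frac{64}{75} \approx 0.85333$)
$l{\left(d,E \right)} = 45 - \frac{10 d}{2 + E}$ ($l{\left(d,E \right)} = 45 - 5 \frac{d + d}{E + 2} = 45 - 5 \frac{2 d}{2 + E} = 45 - \frac{10 d}{2 + E}$)
$\left(l{\left(-6,x \right)} - 6\right)^{2} = \left(\frac{5 \left(18 - -12 + 9 \cdot \frac{64}{75}\right)}{2 + \frac{64}{75}} - 6\right)^{2} = \left(\frac{5 \left(18 + 12 + \frac{192}{25}\right)}{\frac{214}{75}} - 6\right)^{2} = \left(5 \cdot \frac{75}{214} \cdot \frac{942}{25} - 6\right)^{2} = \left(\frac{7065}{107} - 6\right)^{2} = \left(\frac{6423}{107}\right)^{2} = \frac{41254929}{11449}$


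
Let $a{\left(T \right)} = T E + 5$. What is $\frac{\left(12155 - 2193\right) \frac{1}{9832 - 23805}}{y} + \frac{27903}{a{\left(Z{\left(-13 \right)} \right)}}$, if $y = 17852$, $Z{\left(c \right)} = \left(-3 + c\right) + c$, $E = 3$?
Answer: $- \frac{870036555409}{2556821459} \approx -340.28$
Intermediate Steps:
$Z{\left(c \right)} = -3 + 2 c$
$a{\left(T \right)} = 5 + 3 T$ ($a{\left(T \right)} = T 3 + 5 = 3 T + 5 = 5 + 3 T$)
$\frac{\left(12155 - 2193\right) \frac{1}{9832 - 23805}}{y} + \frac{27903}{a{\left(Z{\left(-13 \right)} \right)}} = \frac{\left(12155 - 2193\right) \frac{1}{9832 - 23805}}{17852} + \frac{27903}{5 + 3 \left(-3 + 2 \left(-13\right)\right)} = \frac{9962}{-13973} \cdot \frac{1}{17852} + \frac{27903}{5 + 3 \left(-3 - 26\right)} = 9962 \left(- \frac{1}{13973}\right) \frac{1}{17852} + \frac{27903}{5 + 3 \left(-29\right)} = \left(- \frac{9962}{13973}\right) \frac{1}{17852} + \frac{27903}{5 - 87} = - \frac{4981}{124722998} + \frac{27903}{-82} = - \frac{4981}{124722998} + 27903 \left(- \frac{1}{82}\right) = - \frac{4981}{124722998} - \frac{27903}{82} = - \frac{870036555409}{2556821459}$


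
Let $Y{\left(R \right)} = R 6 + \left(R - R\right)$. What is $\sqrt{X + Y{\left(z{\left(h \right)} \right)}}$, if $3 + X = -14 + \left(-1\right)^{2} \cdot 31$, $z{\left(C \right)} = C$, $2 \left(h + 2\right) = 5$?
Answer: $\sqrt{17} \approx 4.1231$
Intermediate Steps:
$h = \frac{1}{2}$ ($h = -2 + \frac{1}{2} \cdot 5 = -2 + \frac{5}{2} = \frac{1}{2} \approx 0.5$)
$X = 14$ ($X = -3 - \left(14 - \left(-1\right)^{2} \cdot 31\right) = -3 + \left(-14 + 1 \cdot 31\right) = -3 + \left(-14 + 31\right) = -3 + 17 = 14$)
$Y{\left(R \right)} = 6 R$ ($Y{\left(R \right)} = 6 R + 0 = 6 R$)
$\sqrt{X + Y{\left(z{\left(h \right)} \right)}} = \sqrt{14 + 6 \cdot \frac{1}{2}} = \sqrt{14 + 3} = \sqrt{17}$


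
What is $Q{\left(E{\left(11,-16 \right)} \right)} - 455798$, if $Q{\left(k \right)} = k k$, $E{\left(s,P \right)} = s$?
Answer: $-455677$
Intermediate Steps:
$Q{\left(k \right)} = k^{2}$
$Q{\left(E{\left(11,-16 \right)} \right)} - 455798 = 11^{2} - 455798 = 121 - 455798 = -455677$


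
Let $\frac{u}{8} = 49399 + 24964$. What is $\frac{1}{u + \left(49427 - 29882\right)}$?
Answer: $\frac{1}{614449} \approx 1.6275 \cdot 10^{-6}$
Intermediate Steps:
$u = 594904$ ($u = 8 \left(49399 + 24964\right) = 8 \cdot 74363 = 594904$)
$\frac{1}{u + \left(49427 - 29882\right)} = \frac{1}{594904 + \left(49427 - 29882\right)} = \frac{1}{594904 + 19545} = \frac{1}{614449}$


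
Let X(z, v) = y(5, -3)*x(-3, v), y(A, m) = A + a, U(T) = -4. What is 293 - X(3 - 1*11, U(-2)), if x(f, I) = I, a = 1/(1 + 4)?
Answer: 1569/5 ≈ 313.80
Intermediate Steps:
a = ⅕ (a = 1/5 = ⅕ ≈ 0.20000)
y(A, m) = ⅕ + A (y(A, m) = A + ⅕ = ⅕ + A)
X(z, v) = 26*v/5 (X(z, v) = (⅕ + 5)*v = 26*v/5)
293 - X(3 - 1*11, U(-2)) = 293 - 26*(-4)/5 = 293 - 1*(-104/5) = 293 + 104/5 = 1569/5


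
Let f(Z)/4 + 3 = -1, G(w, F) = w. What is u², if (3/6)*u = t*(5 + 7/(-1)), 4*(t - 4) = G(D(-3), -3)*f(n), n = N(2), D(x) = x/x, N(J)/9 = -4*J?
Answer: 0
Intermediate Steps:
N(J) = -36*J (N(J) = 9*(-4*J) = -36*J)
D(x) = 1
n = -72 (n = -36*2 = -72)
f(Z) = -16 (f(Z) = -12 + 4*(-1) = -12 - 4 = -16)
t = 0 (t = 4 + (1*(-16))/4 = 4 + (¼)*(-16) = 4 - 4 = 0)
u = 0 (u = 2*(0*(5 + 7/(-1))) = 2*(0*(5 + 7*(-1))) = 2*(0*(5 - 7)) = 2*(0*(-2)) = 2*0 = 0)
u² = 0² = 0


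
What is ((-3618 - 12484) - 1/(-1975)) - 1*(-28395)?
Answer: 24278676/1975 ≈ 12293.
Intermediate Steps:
((-3618 - 12484) - 1/(-1975)) - 1*(-28395) = (-16102 - 1*(-1/1975)) + 28395 = (-16102 + 1/1975) + 28395 = -31801449/1975 + 28395 = 24278676/1975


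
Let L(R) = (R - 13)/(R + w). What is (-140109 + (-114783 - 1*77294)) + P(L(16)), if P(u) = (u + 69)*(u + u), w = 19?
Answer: -406913342/1225 ≈ -3.3217e+5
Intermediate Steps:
L(R) = (-13 + R)/(19 + R) (L(R) = (R - 13)/(R + 19) = (-13 + R)/(19 + R))
P(u) = 2*u*(69 + u) (P(u) = (69 + u)*(2*u) = 2*u*(69 + u))
(-140109 + (-114783 - 1*77294)) + P(L(16)) = (-140109 + (-114783 - 1*77294)) + 2*((-13 + 16)/(19 + 16))*(69 + (-13 + 16)/(19 + 16)) = (-140109 + (-114783 - 77294)) + 2*(3/35)*(69 + 3/35) = (-140109 - 192077) + 2*((1/35)*3)*(69 + (1/35)*3) = -332186 + 2*(3/35)*(69 + 3/35) = -332186 + 2*(3/35)*(2418/35) = -332186 + 14508/1225 = -406913342/1225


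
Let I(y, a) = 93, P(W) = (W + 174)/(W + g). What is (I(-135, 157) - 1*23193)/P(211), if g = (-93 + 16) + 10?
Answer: -8640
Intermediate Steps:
g = -67 (g = -77 + 10 = -67)
P(W) = (174 + W)/(-67 + W) (P(W) = (W + 174)/(W - 67) = (174 + W)/(-67 + W))
(I(-135, 157) - 1*23193)/P(211) = (93 - 1*23193)/(((174 + 211)/(-67 + 211))) = (93 - 23193)/((385/144)) = -23100/((1/144)*385) = -23100/385/144 = -23100*144/385 = -8640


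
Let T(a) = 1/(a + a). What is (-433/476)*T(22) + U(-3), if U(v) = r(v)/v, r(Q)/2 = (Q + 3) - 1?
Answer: 40589/62832 ≈ 0.64599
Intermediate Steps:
r(Q) = 4 + 2*Q (r(Q) = 2*((Q + 3) - 1) = 2*((3 + Q) - 1) = 2*(2 + Q) = 4 + 2*Q)
T(a) = 1/(2*a)
U(v) = (4 + 2*v)/v
(-433/476)*T(22) + U(-3) = (-433/476)*((½)/22) + (2 + 4/(-3)) = (-433*1/476)*((½)*(1/22)) + (2 + 4*(-⅓)) = -433/476*1/44 + (2 - 4/3) = -433/20944 + ⅔ = 40589/62832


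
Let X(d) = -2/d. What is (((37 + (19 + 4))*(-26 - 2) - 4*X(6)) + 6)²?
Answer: 25180324/9 ≈ 2.7978e+6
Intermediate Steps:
(((37 + (19 + 4))*(-26 - 2) - 4*X(6)) + 6)² = (((37 + (19 + 4))*(-26 - 2) - (-8)/6) + 6)² = (((37 + 23)*(-28) - (-8)/6) + 6)² = ((60*(-28) - 4*(-⅓)) + 6)² = ((-1680 + 4/3) + 6)² = (-5036/3 + 6)² = (-5018/3)² = 25180324/9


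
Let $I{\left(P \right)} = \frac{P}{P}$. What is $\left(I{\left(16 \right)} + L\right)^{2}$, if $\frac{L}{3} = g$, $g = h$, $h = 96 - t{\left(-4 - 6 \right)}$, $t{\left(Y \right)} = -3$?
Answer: $88804$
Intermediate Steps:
$I{\left(P \right)} = 1$
$h = 99$ ($h = 96 - -3 = 96 + 3 = 99$)
$g = 99$
$L = 297$ ($L = 3 \cdot 99 = 297$)
$\left(I{\left(16 \right)} + L\right)^{2} = \left(1 + 297\right)^{2} = 298^{2} = 88804$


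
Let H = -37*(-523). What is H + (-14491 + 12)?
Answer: 4872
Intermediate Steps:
H = 19351
H + (-14491 + 12) = 19351 + (-14491 + 12) = 19351 - 14479 = 4872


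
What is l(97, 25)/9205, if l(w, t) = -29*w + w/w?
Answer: -2812/9205 ≈ -0.30549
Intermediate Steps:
l(w, t) = 1 - 29*w (l(w, t) = -29*w + 1 = 1 - 29*w)
l(97, 25)/9205 = (1 - 29*97)/9205 = (1 - 2813)*(1/9205) = -2812*1/9205 = -2812/9205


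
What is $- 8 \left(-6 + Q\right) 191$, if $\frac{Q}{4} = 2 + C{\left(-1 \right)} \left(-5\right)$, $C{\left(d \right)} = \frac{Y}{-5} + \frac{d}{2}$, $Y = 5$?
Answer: $-48896$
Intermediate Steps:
$C{\left(d \right)} = -1 + \frac{d}{2}$ ($C{\left(d \right)} = \frac{5}{-5} + \frac{d}{2} = 5 \left(- \frac{1}{5}\right) + d \frac{1}{2} = -1 + \frac{d}{2}$)
$Q = 38$ ($Q = 4 \left(2 + \left(-1 + \frac{1}{2} \left(-1\right)\right) \left(-5\right)\right) = 4 \left(2 + \left(-1 - \frac{1}{2}\right) \left(-5\right)\right) = 4 \left(2 - - \frac{15}{2}\right) = 4 \left(2 + \frac{15}{2}\right) = 4 \cdot \frac{19}{2} = 38$)
$- 8 \left(-6 + Q\right) 191 = - 8 \left(-6 + 38\right) 191 = \left(-8\right) 32 \cdot 191 = \left(-256\right) 191 = -48896$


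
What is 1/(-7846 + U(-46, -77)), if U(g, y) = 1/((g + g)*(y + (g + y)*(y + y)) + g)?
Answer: -1735626/13617721597 ≈ -0.00012745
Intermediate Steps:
U(g, y) = 1/(g + 2*g*(y + 2*y*(g + y))) (U(g, y) = 1/((2*g)*(y + (g + y)*(2*y)) + g) = 1/((2*g)*(y + 2*y*(g + y)) + g) = 1/(2*g*(y + 2*y*(g + y)) + g) = 1/(g + 2*g*(y + 2*y*(g + y))))
1/(-7846 + U(-46, -77)) = 1/(-7846 + 1/((-46)*(1 + 2*(-77) + 4*(-77)² + 4*(-46)*(-77)))) = 1/(-7846 - 1/(46*(1 - 154 + 4*5929 + 14168))) = 1/(-7846 - 1/(46*(1 - 154 + 23716 + 14168))) = 1/(-7846 - 1/46/37731) = 1/(-7846 - 1/46*1/37731) = 1/(-7846 - 1/1735626) = 1/(-13617721597/1735626) = -1735626/13617721597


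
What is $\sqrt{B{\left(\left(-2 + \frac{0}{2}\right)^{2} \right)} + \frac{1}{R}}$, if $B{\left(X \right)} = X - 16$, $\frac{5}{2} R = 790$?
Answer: $\frac{i \sqrt{299489}}{158} \approx 3.4636 i$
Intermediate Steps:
$R = 316$ ($R = \frac{2}{5} \cdot 790 = 316$)
$B{\left(X \right)} = -16 + X$ ($B{\left(X \right)} = X - 16 = -16 + X$)
$\sqrt{B{\left(\left(-2 + \frac{0}{2}\right)^{2} \right)} + \frac{1}{R}} = \sqrt{\left(-16 + \left(-2 + \frac{0}{2}\right)^{2}\right) + \frac{1}{316}} = \sqrt{\left(-16 + \left(-2 + 0 \cdot \frac{1}{2}\right)^{2}\right) + \frac{1}{316}} = \sqrt{\left(-16 + \left(-2 + 0\right)^{2}\right) + \frac{1}{316}} = \sqrt{\left(-16 + \left(-2\right)^{2}\right) + \frac{1}{316}} = \sqrt{\left(-16 + 4\right) + \frac{1}{316}} = \sqrt{-12 + \frac{1}{316}} = \sqrt{- \frac{3791}{316}} = \frac{i \sqrt{299489}}{158}$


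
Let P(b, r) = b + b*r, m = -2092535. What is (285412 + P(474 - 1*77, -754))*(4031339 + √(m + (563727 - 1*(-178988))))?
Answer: -54539985331 - 81174*I*√37495 ≈ -5.454e+10 - 1.5718e+7*I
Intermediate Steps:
(285412 + P(474 - 1*77, -754))*(4031339 + √(m + (563727 - 1*(-178988)))) = (285412 + (474 - 1*77)*(1 - 754))*(4031339 + √(-2092535 + (563727 - 1*(-178988)))) = (285412 + (474 - 77)*(-753))*(4031339 + √(-2092535 + (563727 + 178988))) = (285412 + 397*(-753))*(4031339 + √(-2092535 + 742715)) = (285412 - 298941)*(4031339 + √(-1349820)) = -13529*(4031339 + 6*I*√37495) = -54539985331 - 81174*I*√37495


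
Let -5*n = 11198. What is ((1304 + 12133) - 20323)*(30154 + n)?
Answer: -961092792/5 ≈ -1.9222e+8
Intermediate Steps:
n = -11198/5 (n = -⅕*11198 = -11198/5 ≈ -2239.6)
((1304 + 12133) - 20323)*(30154 + n) = ((1304 + 12133) - 20323)*(30154 - 11198/5) = (13437 - 20323)*(139572/5) = -6886*139572/5 = -961092792/5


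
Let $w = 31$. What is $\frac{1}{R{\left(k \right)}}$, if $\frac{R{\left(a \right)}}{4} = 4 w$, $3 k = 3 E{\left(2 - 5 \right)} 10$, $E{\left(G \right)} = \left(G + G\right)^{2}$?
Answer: $\frac{1}{496} \approx 0.0020161$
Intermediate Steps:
$E{\left(G \right)} = 4 G^{2}$ ($E{\left(G \right)} = \left(2 G\right)^{2} = 4 G^{2}$)
$k = 360$ ($k = \frac{3 \cdot 4 \left(2 - 5\right)^{2} \cdot 10}{3} = \frac{3 \cdot 4 \left(-3\right)^{2} \cdot 10}{3} = \frac{3 \cdot 4 \cdot 9 \cdot 10}{3} = \frac{3 \cdot 36 \cdot 10}{3} = \frac{108 \cdot 10}{3} = \frac{1}{3} \cdot 1080 = 360$)
$R{\left(a \right)} = 496$ ($R{\left(a \right)} = 4 \cdot 4 \cdot 31 = 4 \cdot 124 = 496$)
$\frac{1}{R{\left(k \right)}} = \frac{1}{496}$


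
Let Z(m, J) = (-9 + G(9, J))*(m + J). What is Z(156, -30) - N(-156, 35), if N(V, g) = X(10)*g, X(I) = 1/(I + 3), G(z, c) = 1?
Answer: -13139/13 ≈ -1010.7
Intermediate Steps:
X(I) = 1/(3 + I)
N(V, g) = g/13 (N(V, g) = g/(3 + 10) = g/13)
Z(m, J) = -8*J - 8*m (Z(m, J) = (-9 + 1)*(m + J) = -8*(J + m) = -8*J - 8*m)
Z(156, -30) - N(-156, 35) = (-8*(-30) - 8*156) - 35/13 = (240 - 1248) - 1*35/13 = -1008 - 35/13 = -13139/13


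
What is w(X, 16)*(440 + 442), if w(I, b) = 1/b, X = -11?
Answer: 441/8 ≈ 55.125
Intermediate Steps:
w(X, 16)*(440 + 442) = (440 + 442)/16 = (1/16)*882 = 441/8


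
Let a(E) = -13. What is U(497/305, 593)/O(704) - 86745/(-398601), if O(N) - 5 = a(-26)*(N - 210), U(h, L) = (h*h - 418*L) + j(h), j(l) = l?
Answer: 342324278964203/8812646257275 ≈ 38.845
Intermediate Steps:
U(h, L) = h + h**2 - 418*L (U(h, L) = (h*h - 418*L) + h = (h**2 - 418*L) + h = h + h**2 - 418*L)
O(N) = 2735 - 13*N (O(N) = 5 - 13*(N - 210) = 5 - 13*(-210 + N) = 5 + (2730 - 13*N) = 2735 - 13*N)
U(497/305, 593)/O(704) - 86745/(-398601) = (497/305 + (497/305)**2 - 418*593)/(2735 - 13*704) - 86745/(-398601) = (497*(1/305) + (497*(1/305))**2 - 247874)/(2735 - 9152) - 86745*(-1/398601) = (497/305 + (497/305)**2 - 247874)/(-6417) + 28915/132867 = (497/305 + 247009/93025 - 247874)*(-1/6417) + 28915/132867 = -23058080256/93025*(-1/6417) + 28915/132867 = 7686026752/198980475 + 28915/132867 = 342324278964203/8812646257275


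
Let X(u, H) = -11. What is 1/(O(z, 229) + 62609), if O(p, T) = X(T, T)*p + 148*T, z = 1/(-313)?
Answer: 313/30204824 ≈ 1.0363e-5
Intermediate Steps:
z = -1/313 ≈ -0.0031949
O(p, T) = -11*p + 148*T
1/(O(z, 229) + 62609) = 1/((-11*(-1/313) + 148*229) + 62609) = 1/((11/313 + 33892) + 62609) = 1/(10608207/313 + 62609) = 1/(30204824/313) = 313/30204824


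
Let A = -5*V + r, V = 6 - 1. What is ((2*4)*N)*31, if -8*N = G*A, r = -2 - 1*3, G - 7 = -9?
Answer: -1860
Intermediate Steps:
V = 5
G = -2 (G = 7 - 9 = -2)
r = -5 (r = -2 - 3 = -5)
A = -30 (A = -5*5 - 5 = -25 - 5 = -30)
N = -15/2 (N = -(-1)*(-30)/4 = -1/8*60 = -15/2 ≈ -7.5000)
((2*4)*N)*31 = ((2*4)*(-15/2))*31 = (8*(-15/2))*31 = -60*31 = -1860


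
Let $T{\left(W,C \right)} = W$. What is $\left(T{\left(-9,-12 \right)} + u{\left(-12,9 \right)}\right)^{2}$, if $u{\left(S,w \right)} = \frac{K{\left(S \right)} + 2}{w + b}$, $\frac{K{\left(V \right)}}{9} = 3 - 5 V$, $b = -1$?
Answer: $\frac{247009}{64} \approx 3859.5$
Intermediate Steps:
$K{\left(V \right)} = 27 - 45 V$ ($K{\left(V \right)} = 9 \left(3 - 5 V\right) = 27 - 45 V$)
$u{\left(S,w \right)} = \frac{29 - 45 S}{-1 + w}$ ($u{\left(S,w \right)} = \frac{\left(27 - 45 S\right) + 2}{w - 1} = \frac{29 - 45 S}{-1 + w}$)
$\left(T{\left(-9,-12 \right)} + u{\left(-12,9 \right)}\right)^{2} = \left(-9 + \frac{29 - -540}{-1 + 9}\right)^{2} = \left(-9 + \frac{29 + 540}{8}\right)^{2} = \left(-9 + \frac{1}{8} \cdot 569\right)^{2} = \left(-9 + \frac{569}{8}\right)^{2} = \left(\frac{497}{8}\right)^{2} = \frac{247009}{64}$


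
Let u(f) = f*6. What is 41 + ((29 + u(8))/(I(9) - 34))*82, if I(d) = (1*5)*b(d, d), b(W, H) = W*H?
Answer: 3075/53 ≈ 58.019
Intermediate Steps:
b(W, H) = H*W
u(f) = 6*f
I(d) = 5*d² (I(d) = (1*5)*(d*d) = 5*d²)
41 + ((29 + u(8))/(I(9) - 34))*82 = 41 + ((29 + 6*8)/(5*9² - 34))*82 = 41 + ((29 + 48)/(5*81 - 34))*82 = 41 + (77/(405 - 34))*82 = 41 + (77/371)*82 = 41 + (77*(1/371))*82 = 41 + (11/53)*82 = 41 + 902/53 = 3075/53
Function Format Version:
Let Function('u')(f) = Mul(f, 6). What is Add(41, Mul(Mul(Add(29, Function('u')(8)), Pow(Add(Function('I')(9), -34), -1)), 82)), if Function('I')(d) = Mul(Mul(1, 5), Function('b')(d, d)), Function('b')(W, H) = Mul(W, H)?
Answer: Rational(3075, 53) ≈ 58.019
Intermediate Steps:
Function('b')(W, H) = Mul(H, W)
Function('u')(f) = Mul(6, f)
Function('I')(d) = Mul(5, Pow(d, 2)) (Function('I')(d) = Mul(Mul(1, 5), Mul(d, d)) = Mul(5, Pow(d, 2)))
Add(41, Mul(Mul(Add(29, Function('u')(8)), Pow(Add(Function('I')(9), -34), -1)), 82)) = Add(41, Mul(Mul(Add(29, Mul(6, 8)), Pow(Add(Mul(5, Pow(9, 2)), -34), -1)), 82)) = Add(41, Mul(Mul(Add(29, 48), Pow(Add(Mul(5, 81), -34), -1)), 82)) = Add(41, Mul(Mul(77, Pow(Add(405, -34), -1)), 82)) = Add(41, Mul(Mul(77, Pow(371, -1)), 82)) = Add(41, Mul(Mul(77, Rational(1, 371)), 82)) = Add(41, Mul(Rational(11, 53), 82)) = Add(41, Rational(902, 53)) = Rational(3075, 53)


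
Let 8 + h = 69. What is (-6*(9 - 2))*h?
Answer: -2562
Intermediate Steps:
h = 61 (h = -8 + 69 = 61)
(-6*(9 - 2))*h = -6*(9 - 2)*61 = -6*7*61 = -42*61 = -2562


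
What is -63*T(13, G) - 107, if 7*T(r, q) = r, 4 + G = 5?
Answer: -224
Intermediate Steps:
G = 1 (G = -4 + 5 = 1)
T(r, q) = r/7
-63*T(13, G) - 107 = -9*13 - 107 = -63*13/7 - 107 = -117 - 107 = -224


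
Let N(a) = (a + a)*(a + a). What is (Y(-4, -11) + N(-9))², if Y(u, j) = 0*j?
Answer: 104976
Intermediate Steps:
Y(u, j) = 0
N(a) = 4*a² (N(a) = (2*a)*(2*a) = 4*a²)
(Y(-4, -11) + N(-9))² = (0 + 4*(-9)²)² = (0 + 4*81)² = (0 + 324)² = 324² = 104976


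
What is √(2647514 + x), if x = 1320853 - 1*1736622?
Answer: √2231745 ≈ 1493.9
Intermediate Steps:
x = -415769 (x = 1320853 - 1736622 = -415769)
√(2647514 + x) = √(2647514 - 415769) = √2231745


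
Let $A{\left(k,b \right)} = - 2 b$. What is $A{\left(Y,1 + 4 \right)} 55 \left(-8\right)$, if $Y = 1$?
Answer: $4400$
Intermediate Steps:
$A{\left(Y,1 + 4 \right)} 55 \left(-8\right) = - 2 \left(1 + 4\right) 55 \left(-8\right) = \left(-2\right) 5 \cdot 55 \left(-8\right) = \left(-10\right) 55 \left(-8\right) = \left(-550\right) \left(-8\right) = 4400$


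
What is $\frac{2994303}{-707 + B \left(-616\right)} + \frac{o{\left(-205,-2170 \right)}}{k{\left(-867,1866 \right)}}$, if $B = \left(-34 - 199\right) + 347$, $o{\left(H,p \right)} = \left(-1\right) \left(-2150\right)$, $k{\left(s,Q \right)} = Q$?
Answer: $- \frac{2717433874}{66178623} \approx -41.062$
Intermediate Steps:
$o{\left(H,p \right)} = 2150$
$B = 114$ ($B = -233 + 347 = 114$)
$\frac{2994303}{-707 + B \left(-616\right)} + \frac{o{\left(-205,-2170 \right)}}{k{\left(-867,1866 \right)}} = \frac{2994303}{-707 + 114 \left(-616\right)} + \frac{2150}{1866} = \frac{2994303}{-707 - 70224} + 2150 \cdot \frac{1}{1866} = \frac{2994303}{-70931} + \frac{1075}{933} = 2994303 \left(- \frac{1}{70931}\right) + \frac{1075}{933} = - \frac{2994303}{70931} + \frac{1075}{933} = - \frac{2717433874}{66178623}$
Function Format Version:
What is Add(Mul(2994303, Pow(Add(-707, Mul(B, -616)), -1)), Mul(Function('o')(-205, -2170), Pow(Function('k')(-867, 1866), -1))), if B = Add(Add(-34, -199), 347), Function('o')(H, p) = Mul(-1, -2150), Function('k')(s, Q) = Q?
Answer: Rational(-2717433874, 66178623) ≈ -41.062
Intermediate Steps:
Function('o')(H, p) = 2150
B = 114 (B = Add(-233, 347) = 114)
Add(Mul(2994303, Pow(Add(-707, Mul(B, -616)), -1)), Mul(Function('o')(-205, -2170), Pow(Function('k')(-867, 1866), -1))) = Add(Mul(2994303, Pow(Add(-707, Mul(114, -616)), -1)), Mul(2150, Pow(1866, -1))) = Add(Mul(2994303, Pow(Add(-707, -70224), -1)), Mul(2150, Rational(1, 1866))) = Add(Mul(2994303, Pow(-70931, -1)), Rational(1075, 933)) = Add(Mul(2994303, Rational(-1, 70931)), Rational(1075, 933)) = Add(Rational(-2994303, 70931), Rational(1075, 933)) = Rational(-2717433874, 66178623)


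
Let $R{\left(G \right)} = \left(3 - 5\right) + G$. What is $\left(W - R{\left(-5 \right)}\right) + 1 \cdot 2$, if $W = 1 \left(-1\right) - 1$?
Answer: $7$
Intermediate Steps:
$W = -2$ ($W = -1 - 1 = -2$)
$R{\left(G \right)} = -2 + G$
$\left(W - R{\left(-5 \right)}\right) + 1 \cdot 2 = \left(-2 - \left(-2 - 5\right)\right) + 1 \cdot 2 = \left(-2 - -7\right) + 2 = \left(-2 + 7\right) + 2 = 5 + 2 = 7$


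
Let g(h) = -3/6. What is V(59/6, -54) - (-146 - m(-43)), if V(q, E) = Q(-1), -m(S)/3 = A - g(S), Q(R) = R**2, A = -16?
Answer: 387/2 ≈ 193.50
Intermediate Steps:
g(h) = -1/2 (g(h) = -3*1/6 = -1/2)
m(S) = 93/2 (m(S) = -3*(-16 - 1*(-1/2)) = -3*(-16 + 1/2) = -3*(-31/2) = 93/2)
V(q, E) = 1 (V(q, E) = (-1)**2 = 1)
V(59/6, -54) - (-146 - m(-43)) = 1 - (-146 - 1*93/2) = 1 - (-146 - 93/2) = 1 - 1*(-385/2) = 1 + 385/2 = 387/2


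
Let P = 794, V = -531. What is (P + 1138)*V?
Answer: -1025892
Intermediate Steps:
(P + 1138)*V = (794 + 1138)*(-531) = 1932*(-531) = -1025892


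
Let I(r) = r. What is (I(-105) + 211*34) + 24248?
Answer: 31317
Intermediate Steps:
(I(-105) + 211*34) + 24248 = (-105 + 211*34) + 24248 = (-105 + 7174) + 24248 = 7069 + 24248 = 31317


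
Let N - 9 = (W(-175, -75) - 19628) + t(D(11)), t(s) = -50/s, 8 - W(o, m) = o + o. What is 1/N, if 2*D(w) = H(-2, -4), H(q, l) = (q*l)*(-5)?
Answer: -2/38517 ≈ -5.1925e-5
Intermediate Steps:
H(q, l) = -5*l*q (H(q, l) = (l*q)*(-5) = -5*l*q)
W(o, m) = 8 - 2*o (W(o, m) = 8 - (o + o) = 8 - 2*o)
D(w) = -20 (D(w) = (-5*(-4)*(-2))/2 = (½)*(-40) = -20)
N = -38517/2 (N = 9 + (((8 - 2*(-175)) - 19628) - 50/(-20)) = 9 + (((8 + 350) - 19628) - 50*(-1/20)) = 9 + ((358 - 19628) + 5/2) = 9 + (-19270 + 5/2) = 9 - 38535/2 = -38517/2 ≈ -19259.)
1/N = 1/(-38517/2) = -2/38517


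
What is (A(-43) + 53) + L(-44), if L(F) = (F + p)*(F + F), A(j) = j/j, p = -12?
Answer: 4982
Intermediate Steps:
A(j) = 1
L(F) = 2*F*(-12 + F) (L(F) = (F - 12)*(F + F) = (-12 + F)*(2*F) = 2*F*(-12 + F))
(A(-43) + 53) + L(-44) = (1 + 53) + 2*(-44)*(-12 - 44) = 54 + 2*(-44)*(-56) = 54 + 4928 = 4982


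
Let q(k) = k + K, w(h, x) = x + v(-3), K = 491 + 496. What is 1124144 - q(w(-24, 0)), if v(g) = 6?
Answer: 1123151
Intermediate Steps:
K = 987
w(h, x) = 6 + x (w(h, x) = x + 6 = 6 + x)
q(k) = 987 + k (q(k) = k + 987 = 987 + k)
1124144 - q(w(-24, 0)) = 1124144 - (987 + (6 + 0)) = 1124144 - (987 + 6) = 1124144 - 1*993 = 1124144 - 993 = 1123151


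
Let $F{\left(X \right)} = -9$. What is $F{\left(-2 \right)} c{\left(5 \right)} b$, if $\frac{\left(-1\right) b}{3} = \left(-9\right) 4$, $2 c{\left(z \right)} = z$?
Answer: $-2430$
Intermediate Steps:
$c{\left(z \right)} = \frac{z}{2}$
$b = 108$ ($b = - 3 \left(\left(-9\right) 4\right) = \left(-3\right) \left(-36\right) = 108$)
$F{\left(-2 \right)} c{\left(5 \right)} b = - 9 \cdot \frac{1}{2} \cdot 5 \cdot 108 = \left(-9\right) \frac{5}{2} \cdot 108 = \left(- \frac{45}{2}\right) 108 = -2430$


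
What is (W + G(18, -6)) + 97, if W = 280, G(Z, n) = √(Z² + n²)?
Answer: 377 + 6*√10 ≈ 395.97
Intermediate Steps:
(W + G(18, -6)) + 97 = (280 + √(18² + (-6)²)) + 97 = (280 + √(324 + 36)) + 97 = (280 + √360) + 97 = (280 + 6*√10) + 97 = 377 + 6*√10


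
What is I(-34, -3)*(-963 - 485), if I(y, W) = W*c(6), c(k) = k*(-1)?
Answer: -26064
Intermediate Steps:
c(k) = -k
I(y, W) = -6*W (I(y, W) = W*(-1*6) = W*(-6) = -6*W)
I(-34, -3)*(-963 - 485) = (-6*(-3))*(-963 - 485) = 18*(-1448) = -26064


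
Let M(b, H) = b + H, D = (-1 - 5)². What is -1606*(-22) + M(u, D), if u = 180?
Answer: 35548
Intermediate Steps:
D = 36 (D = (-6)² = 36)
M(b, H) = H + b
-1606*(-22) + M(u, D) = -1606*(-22) + (36 + 180) = 35332 + 216 = 35548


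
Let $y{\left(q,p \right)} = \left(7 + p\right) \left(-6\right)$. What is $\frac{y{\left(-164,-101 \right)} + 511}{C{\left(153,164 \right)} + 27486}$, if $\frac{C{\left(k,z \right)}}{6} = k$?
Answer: $\frac{1075}{28404} \approx 0.037847$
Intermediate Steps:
$C{\left(k,z \right)} = 6 k$
$y{\left(q,p \right)} = -42 - 6 p$
$\frac{y{\left(-164,-101 \right)} + 511}{C{\left(153,164 \right)} + 27486} = \frac{\left(-42 - -606\right) + 511}{6 \cdot 153 + 27486} = \frac{\left(-42 + 606\right) + 511}{918 + 27486} = \frac{564 + 511}{28404} = 1075 \cdot \frac{1}{28404} = \frac{1075}{28404}$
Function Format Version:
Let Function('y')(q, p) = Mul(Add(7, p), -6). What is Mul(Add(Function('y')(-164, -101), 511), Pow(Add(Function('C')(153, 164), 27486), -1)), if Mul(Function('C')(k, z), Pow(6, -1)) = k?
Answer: Rational(1075, 28404) ≈ 0.037847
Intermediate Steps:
Function('C')(k, z) = Mul(6, k)
Function('y')(q, p) = Add(-42, Mul(-6, p))
Mul(Add(Function('y')(-164, -101), 511), Pow(Add(Function('C')(153, 164), 27486), -1)) = Mul(Add(Add(-42, Mul(-6, -101)), 511), Pow(Add(Mul(6, 153), 27486), -1)) = Mul(Add(Add(-42, 606), 511), Pow(Add(918, 27486), -1)) = Mul(Add(564, 511), Pow(28404, -1)) = Mul(1075, Rational(1, 28404)) = Rational(1075, 28404)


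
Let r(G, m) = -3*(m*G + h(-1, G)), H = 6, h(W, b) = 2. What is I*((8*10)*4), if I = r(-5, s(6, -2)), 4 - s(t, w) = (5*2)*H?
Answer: -270720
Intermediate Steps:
s(t, w) = -56 (s(t, w) = 4 - 5*2*6 = 4 - 10*6 = 4 - 1*60 = 4 - 60 = -56)
r(G, m) = -6 - 3*G*m (r(G, m) = -3*(m*G + 2) = -3*(G*m + 2) = -3*(2 + G*m) = -6 - 3*G*m)
I = -846 (I = -6 - 3*(-5)*(-56) = -6 - 840 = -846)
I*((8*10)*4) = -846*8*10*4 = -67680*4 = -846*320 = -270720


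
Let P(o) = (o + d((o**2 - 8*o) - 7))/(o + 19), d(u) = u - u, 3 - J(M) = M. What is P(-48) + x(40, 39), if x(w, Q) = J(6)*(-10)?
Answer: 918/29 ≈ 31.655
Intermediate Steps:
J(M) = 3 - M
d(u) = 0
P(o) = o/(19 + o) (P(o) = (o + 0)/(o + 19) = o/(19 + o))
x(w, Q) = 30 (x(w, Q) = (3 - 1*6)*(-10) = (3 - 6)*(-10) = -3*(-10) = 30)
P(-48) + x(40, 39) = -48/(19 - 48) + 30 = -48/(-29) + 30 = -48*(-1/29) + 30 = 48/29 + 30 = 918/29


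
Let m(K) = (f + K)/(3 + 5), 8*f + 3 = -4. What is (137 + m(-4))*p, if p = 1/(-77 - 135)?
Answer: -8729/13568 ≈ -0.64335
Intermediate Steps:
f = -7/8 (f = -3/8 + (⅛)*(-4) = -3/8 - ½ = -7/8 ≈ -0.87500)
p = -1/212 (p = 1/(-212) = -1/212 ≈ -0.0047170)
m(K) = -7/64 + K/8 (m(K) = (-7/8 + K)/(3 + 5) = (-7/8 + K)/8 = (-7/8 + K)*(⅛) = -7/64 + K/8)
(137 + m(-4))*p = (137 + (-7/64 + (⅛)*(-4)))*(-1/212) = (137 + (-7/64 - ½))*(-1/212) = (137 - 39/64)*(-1/212) = (8729/64)*(-1/212) = -8729/13568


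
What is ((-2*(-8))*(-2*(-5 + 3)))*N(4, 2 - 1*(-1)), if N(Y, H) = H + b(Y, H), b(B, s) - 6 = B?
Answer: 832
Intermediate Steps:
b(B, s) = 6 + B
N(Y, H) = 6 + H + Y (N(Y, H) = H + (6 + Y) = 6 + H + Y)
((-2*(-8))*(-2*(-5 + 3)))*N(4, 2 - 1*(-1)) = ((-2*(-8))*(-2*(-5 + 3)))*(6 + (2 - 1*(-1)) + 4) = (16*(-2*(-2)))*(6 + (2 + 1) + 4) = (16*4)*(6 + 3 + 4) = 64*13 = 832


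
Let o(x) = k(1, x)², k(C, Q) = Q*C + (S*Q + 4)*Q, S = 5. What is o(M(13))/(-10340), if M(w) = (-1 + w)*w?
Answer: -749822580/517 ≈ -1.4503e+6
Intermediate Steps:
M(w) = w*(-1 + w)
k(C, Q) = C*Q + Q*(4 + 5*Q) (k(C, Q) = Q*C + (5*Q + 4)*Q = C*Q + (4 + 5*Q)*Q = C*Q + Q*(4 + 5*Q))
o(x) = x²*(5 + 5*x)² (o(x) = (x*(4 + 1 + 5*x))² = (x*(5 + 5*x))² = x²*(5 + 5*x)²)
o(M(13))/(-10340) = (25*(13*(-1 + 13))²*(1 + 13*(-1 + 13))²)/(-10340) = (25*(13*12)²*(1 + 13*12)²)*(-1/10340) = (25*156²*(1 + 156)²)*(-1/10340) = (25*24336*157²)*(-1/10340) = (25*24336*24649)*(-1/10340) = 14996451600*(-1/10340) = -749822580/517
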